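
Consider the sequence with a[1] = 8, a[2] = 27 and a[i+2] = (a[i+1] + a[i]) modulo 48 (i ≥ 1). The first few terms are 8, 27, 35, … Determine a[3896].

Computing terms: a[1] = 8,  a[2] = 27,  a[3] = 35,  a[4] = 14,  a[5] = 1,  a[6] = 15,  a[7] = 16,  a[8] = 31,  a[9] = 47,  a[10] = 30,  a[11] = 29,  a[12] = 11,  a[13] = 40,  a[14] = 3,  a[15] = 43,  a[16] = 46,  a[17] = 41,  a[18] = 39,  a[19] = 32,  a[20] = 23,  a[21] = 7,  a[22] = 30,  a[23] = 37,  a[24] = 19,  a[25] = 8,  a[26] = 27.
The sequence repeats with period 24.
So a[3896] = a[1 + ((3896-1) mod 24)] = a[8] = 31.

31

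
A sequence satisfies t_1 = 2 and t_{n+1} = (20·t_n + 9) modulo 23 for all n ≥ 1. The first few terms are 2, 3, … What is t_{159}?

5

Listing terms: t_1 = 2, t_2 = 3, t_3 = 0, t_4 = 9, t_5 = 5, t_6 = 17, t_7 = 4, t_8 = 20, t_9 = 18, t_{10} = 1, t_{11} = 6, t_{12} = 14, t_{13} = 13, t_{14} = 16, t_{15} = 7, t_{16} = 11, t_{17} = 22, t_{18} = 12, t_{19} = 19, t_{20} = 21, t_{21} = 15, t_{22} = 10, t_{23} = 2.
Since t_{23} = t_1 = 2, the sequence is periodic with period 22.
So t_{159} = t_{1 + ((159-1) mod 22)} = t_5 = 5.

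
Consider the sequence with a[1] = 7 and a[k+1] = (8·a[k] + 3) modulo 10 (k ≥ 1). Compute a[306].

9

Listing terms: a[1] = 7, a[2] = 9, a[3] = 5, a[4] = 3, a[5] = 7.
The sequence repeats with period 4.
So a[306] = a[1 + ((306-1) mod 4)] = a[2] = 9.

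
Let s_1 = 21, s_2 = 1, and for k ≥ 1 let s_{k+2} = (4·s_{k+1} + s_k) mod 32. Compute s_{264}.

29

We have s_1 = 21,  s_2 = 1,  s_3 = 25,  s_4 = 5,  s_5 = 13,  s_6 = 25,  s_7 = 17,  s_8 = 29,  s_9 = 5,  s_{10} = 17,  s_{11} = 9,  s_{12} = 21,  s_{13} = 29,  s_{14} = 9,  s_{15} = 1,  s_{16} = 13,  s_{17} = 21,  s_{18} = 1.
The sequence repeats with period 16.
(264 - 1) mod 16 = 7, so s_{264} = s_8 = 29.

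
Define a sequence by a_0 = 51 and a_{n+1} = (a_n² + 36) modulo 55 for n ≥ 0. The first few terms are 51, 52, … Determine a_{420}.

Listing terms: a_0 = 51,  a_1 = 52,  a_2 = 45,  a_3 = 26,  a_4 = 52.
Since a_4 = a_1 = 52, the sequence is eventually periodic: after a pre-period of length 1 it cycles with period 3.
For n ≥ 1, a_n depends only on (n - 1) mod 3. (420 - 1) mod 3 = 2, so a_{420} = a_3 = 26.

26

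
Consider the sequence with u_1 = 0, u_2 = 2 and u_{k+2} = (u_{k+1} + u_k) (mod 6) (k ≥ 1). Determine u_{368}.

2

We have u_1 = 0; u_2 = 2; u_3 = 2; u_4 = 4; u_5 = 0; u_6 = 4; u_7 = 4; u_8 = 2; u_9 = 0; u_{10} = 2.
Since (u_9, u_{10}) = (u_1, u_2) = (0, 2) (two consecutive terms determine the rest), the sequence is periodic with period 8.
(368 - 1) mod 8 = 7, so u_{368} = u_8 = 2.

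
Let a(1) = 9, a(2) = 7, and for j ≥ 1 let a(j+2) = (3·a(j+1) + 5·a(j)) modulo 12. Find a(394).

1

a(1) = 9; a(2) = 7; a(3) = 6; a(4) = 5; a(5) = 9; a(6) = 4; a(7) = 9; a(8) = 11; a(9) = 6; a(10) = 1; a(11) = 9; a(12) = 8; a(13) = 9; a(14) = 7.
The sequence repeats with period 12.
So a(394) = a(1 + ((394-1) mod 12)) = a(10) = 1.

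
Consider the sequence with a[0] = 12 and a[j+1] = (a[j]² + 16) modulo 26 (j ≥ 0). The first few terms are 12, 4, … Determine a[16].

4

We have a[0] = 12, a[1] = 4, a[2] = 6, a[3] = 0, a[4] = 16, a[5] = 12.
Since a[5] = a[0] = 12, the sequence is periodic with period 5.
(16 - 0) mod 5 = 1, so a[16] = a[1] = 4.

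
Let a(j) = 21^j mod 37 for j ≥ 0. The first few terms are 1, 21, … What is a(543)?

Computing terms: a(0) = 1, a(1) = 21, a(2) = 34, a(3) = 11, a(4) = 9, a(5) = 4, a(6) = 10, a(7) = 25, a(8) = 7, a(9) = 36, a(10) = 16, a(11) = 3, a(12) = 26, a(13) = 28, a(14) = 33, a(15) = 27, a(16) = 12, a(17) = 30, a(18) = 1.
The sequence repeats with period 18.
So a(543) = a(0 + ((543-0) mod 18)) = a(3) = 11.

11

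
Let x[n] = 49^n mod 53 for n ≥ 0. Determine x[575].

42

x[0] = 1,  x[1] = 49,  x[2] = 16,  x[3] = 42,  x[4] = 44,  x[5] = 36,  x[6] = 15,  x[7] = 46,  x[8] = 28,  x[9] = 47,  x[10] = 24,  x[11] = 10,  x[12] = 13,  x[13] = 1.
Since x[13] = x[0] = 1, the sequence is periodic with period 13.
(575 - 0) mod 13 = 3, so x[575] = x[3] = 42.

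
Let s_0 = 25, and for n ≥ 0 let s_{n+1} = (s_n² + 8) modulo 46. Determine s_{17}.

37

Listing terms: s_0 = 25, s_1 = 35, s_2 = 37, s_3 = 43, s_4 = 17, s_5 = 21, s_6 = 35.
Since s_6 = s_1 = 35, the sequence is eventually periodic: after a pre-period of length 1 it cycles with period 5.
For n ≥ 1, s_n depends only on (n - 1) mod 5. (17 - 1) mod 5 = 1, so s_{17} = s_2 = 37.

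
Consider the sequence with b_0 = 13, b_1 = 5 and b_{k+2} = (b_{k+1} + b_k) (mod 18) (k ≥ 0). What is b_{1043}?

We have b_0 = 13; b_1 = 5; b_2 = 0; b_3 = 5; b_4 = 5; b_5 = 10; b_6 = 15; b_7 = 7; b_8 = 4; b_9 = 11; b_{10} = 15; b_{11} = 8; b_{12} = 5; b_{13} = 13; b_{14} = 0; b_{15} = 13; b_{16} = 13; b_{17} = 8; b_{18} = 3; b_{19} = 11; b_{20} = 14; b_{21} = 7; b_{22} = 3; b_{23} = 10; b_{24} = 13; b_{25} = 5.
The sequence repeats with period 24.
(1043 - 0) mod 24 = 11, so b_{1043} = b_{11} = 8.

8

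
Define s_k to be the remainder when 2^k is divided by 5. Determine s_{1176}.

We have s_0 = 1; s_1 = 2; s_2 = 4; s_3 = 3; s_4 = 1.
The sequence repeats with period 4.
(1176 - 0) mod 4 = 0, so s_{1176} = s_0 = 1.

1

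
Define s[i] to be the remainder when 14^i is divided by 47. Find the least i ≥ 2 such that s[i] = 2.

16

Computing terms: s[1] = 14; s[2] = 8; s[3] = 18; s[4] = 17; s[5] = 3; s[6] = 42; s[7] = 24; s[8] = 7; s[9] = 4; s[10] = 9; s[11] = 32; s[12] = 25; s[13] = 21; s[14] = 12; s[15] = 27; s[16] = 2; s[17] = 28; s[18] = 16; s[19] = 36; s[20] = 34; s[21] = 6; s[22] = 37; s[23] = 1; s[24] = 14.
Since s[24] = s[1] = 14, the sequence is periodic with period 23.
The value 2 first appears (with i ≥ 2) at s[16].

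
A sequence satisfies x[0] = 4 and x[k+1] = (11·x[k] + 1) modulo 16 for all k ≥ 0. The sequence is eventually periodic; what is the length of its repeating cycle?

8

Listing terms: x[0] = 4,  x[1] = 13,  x[2] = 0,  x[3] = 1,  x[4] = 12,  x[5] = 5,  x[6] = 8,  x[7] = 9,  x[8] = 4.
Since x[8] = x[0] = 4, the sequence is periodic with period 8.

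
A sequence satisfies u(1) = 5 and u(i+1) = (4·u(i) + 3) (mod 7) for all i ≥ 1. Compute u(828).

We have u(1) = 5, u(2) = 2, u(3) = 4, u(4) = 5.
The sequence repeats with period 3.
(828 - 1) mod 3 = 2, so u(828) = u(3) = 4.

4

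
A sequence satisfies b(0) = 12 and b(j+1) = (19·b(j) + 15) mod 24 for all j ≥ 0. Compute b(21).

3

Computing terms: b(0) = 12; b(1) = 3; b(2) = 0; b(3) = 15; b(4) = 12.
The sequence repeats with period 4.
So b(21) = b(0 + ((21-0) mod 4)) = b(1) = 3.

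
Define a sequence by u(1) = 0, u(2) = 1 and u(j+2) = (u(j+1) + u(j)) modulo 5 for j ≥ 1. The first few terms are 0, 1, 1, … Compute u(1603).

1

Computing terms: u(1) = 0; u(2) = 1; u(3) = 1; u(4) = 2; u(5) = 3; u(6) = 0; u(7) = 3; u(8) = 3; u(9) = 1; u(10) = 4; u(11) = 0; u(12) = 4; u(13) = 4; u(14) = 3; u(15) = 2; u(16) = 0; u(17) = 2; u(18) = 2; u(19) = 4; u(20) = 1; u(21) = 0; u(22) = 1.
The sequence repeats with period 20.
So u(1603) = u(1 + ((1603-1) mod 20)) = u(3) = 1.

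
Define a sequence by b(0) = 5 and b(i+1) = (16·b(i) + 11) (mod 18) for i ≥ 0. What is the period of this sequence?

We have b(0) = 5; b(1) = 1; b(2) = 9; b(3) = 11; b(4) = 7; b(5) = 15; b(6) = 17; b(7) = 13; b(8) = 3; b(9) = 5.
Since b(9) = b(0) = 5, the sequence is periodic with period 9.

9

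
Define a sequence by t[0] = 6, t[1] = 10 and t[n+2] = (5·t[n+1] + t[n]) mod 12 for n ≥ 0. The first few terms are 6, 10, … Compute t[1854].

10

Listing terms: t[0] = 6,  t[1] = 10,  t[2] = 8,  t[3] = 2,  t[4] = 6,  t[5] = 8,  t[6] = 10,  t[7] = 10,  t[8] = 0,  t[9] = 10,  t[10] = 2,  t[11] = 8,  t[12] = 6,  t[13] = 2,  t[14] = 4,  t[15] = 10,  t[16] = 6,  t[17] = 4,  t[18] = 2,  t[19] = 2,  t[20] = 0,  t[21] = 2,  t[22] = 10,  t[23] = 4,  t[24] = 6,  t[25] = 10.
Since (t[24], t[25]) = (t[0], t[1]) = (6, 10) (two consecutive terms determine the rest), the sequence is periodic with period 24.
So t[1854] = t[0 + ((1854-0) mod 24)] = t[6] = 10.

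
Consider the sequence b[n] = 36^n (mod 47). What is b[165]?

24

Computing terms: b[1] = 36; b[2] = 27; b[3] = 32; b[4] = 24; b[5] = 18; b[6] = 37; b[7] = 16; b[8] = 12; b[9] = 9; b[10] = 42; b[11] = 8; b[12] = 6; b[13] = 28; b[14] = 21; b[15] = 4; b[16] = 3; b[17] = 14; b[18] = 34; b[19] = 2; b[20] = 25; b[21] = 7; b[22] = 17; b[23] = 1; b[24] = 36.
The sequence repeats with period 23.
(165 - 1) mod 23 = 3, so b[165] = b[4] = 24.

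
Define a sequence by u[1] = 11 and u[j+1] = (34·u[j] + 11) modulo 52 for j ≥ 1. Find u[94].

u[1] = 11,  u[2] = 21,  u[3] = 49,  u[4] = 13,  u[5] = 37,  u[6] = 21.
Since u[6] = u[2] = 21, the sequence is eventually periodic: after a pre-period of length 1 it cycles with period 4.
For j ≥ 2, u[j] depends only on (j - 2) mod 4. (94 - 2) mod 4 = 0, so u[94] = u[2] = 21.

21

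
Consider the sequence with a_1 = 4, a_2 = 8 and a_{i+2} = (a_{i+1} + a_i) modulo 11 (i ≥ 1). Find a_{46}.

8

Computing terms: a_1 = 4,  a_2 = 8,  a_3 = 1,  a_4 = 9,  a_5 = 10,  a_6 = 8,  a_7 = 7,  a_8 = 4,  a_9 = 0,  a_{10} = 4,  a_{11} = 4,  a_{12} = 8.
The sequence repeats with period 10.
(46 - 1) mod 10 = 5, so a_{46} = a_6 = 8.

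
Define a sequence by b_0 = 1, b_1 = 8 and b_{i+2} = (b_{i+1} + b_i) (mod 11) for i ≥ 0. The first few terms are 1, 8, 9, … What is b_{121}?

8

We have b_0 = 1, b_1 = 8, b_2 = 9, b_3 = 6, b_4 = 4, b_5 = 10, b_6 = 3, b_7 = 2, b_8 = 5, b_9 = 7, b_{10} = 1, b_{11} = 8.
Since (b_{10}, b_{11}) = (b_0, b_1) = (1, 8) (two consecutive terms determine the rest), the sequence is periodic with period 10.
So b_{121} = b_{0 + ((121-0) mod 10)} = b_1 = 8.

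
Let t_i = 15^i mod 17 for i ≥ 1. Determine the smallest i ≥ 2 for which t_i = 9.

Computing terms: t_1 = 15; t_2 = 4; t_3 = 9; t_4 = 16; t_5 = 2; t_6 = 13; t_7 = 8; t_8 = 1; t_9 = 15.
Since t_9 = t_1 = 15, the sequence is periodic with period 8.
The value 9 first appears (with i ≥ 2) at t_3.

3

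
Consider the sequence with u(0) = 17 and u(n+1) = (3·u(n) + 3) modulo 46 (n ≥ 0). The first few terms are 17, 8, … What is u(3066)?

29

Computing terms: u(0) = 17,  u(1) = 8,  u(2) = 27,  u(3) = 38,  u(4) = 25,  u(5) = 32,  u(6) = 7,  u(7) = 24,  u(8) = 29,  u(9) = 44,  u(10) = 43,  u(11) = 40,  u(12) = 31,  u(13) = 4,  u(14) = 15,  u(15) = 2,  u(16) = 9,  u(17) = 30,  u(18) = 1,  u(19) = 6,  u(20) = 21,  u(21) = 20,  u(22) = 17.
The sequence repeats with period 22.
(3066 - 0) mod 22 = 8, so u(3066) = u(8) = 29.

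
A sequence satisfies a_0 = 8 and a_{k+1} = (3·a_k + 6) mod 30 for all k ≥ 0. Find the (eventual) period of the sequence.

Computing terms: a_0 = 8; a_1 = 0; a_2 = 6; a_3 = 24; a_4 = 18; a_5 = 0.
Since a_5 = a_1 = 0, the sequence is eventually periodic: after a pre-period of length 1 it cycles with period 4.

4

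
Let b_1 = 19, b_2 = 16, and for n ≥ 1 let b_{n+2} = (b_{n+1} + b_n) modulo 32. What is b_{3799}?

31

Computing terms: b_1 = 19; b_2 = 16; b_3 = 3; b_4 = 19; b_5 = 22; b_6 = 9; b_7 = 31; b_8 = 8; b_9 = 7; b_{10} = 15; b_{11} = 22; b_{12} = 5; b_{13} = 27; b_{14} = 0; b_{15} = 27; b_{16} = 27; b_{17} = 22; b_{18} = 17; b_{19} = 7; b_{20} = 24; b_{21} = 31; b_{22} = 23; b_{23} = 22; b_{24} = 13; b_{25} = 3; b_{26} = 16; b_{27} = 19; b_{28} = 3; b_{29} = 22; b_{30} = 25; b_{31} = 15; b_{32} = 8; b_{33} = 23; b_{34} = 31; b_{35} = 22; b_{36} = 21; b_{37} = 11; b_{38} = 0; b_{39} = 11; b_{40} = 11; b_{41} = 22; b_{42} = 1; b_{43} = 23; b_{44} = 24; b_{45} = 15; b_{46} = 7; b_{47} = 22; b_{48} = 29; b_{49} = 19; b_{50} = 16.
The sequence repeats with period 48.
So b_{3799} = b_{1 + ((3799-1) mod 48)} = b_7 = 31.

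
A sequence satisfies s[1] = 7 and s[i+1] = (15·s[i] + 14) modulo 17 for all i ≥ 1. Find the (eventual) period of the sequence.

8

We have s[1] = 7,  s[2] = 0,  s[3] = 14,  s[4] = 3,  s[5] = 8,  s[6] = 15,  s[7] = 1,  s[8] = 12,  s[9] = 7.
Since s[9] = s[1] = 7, the sequence is periodic with period 8.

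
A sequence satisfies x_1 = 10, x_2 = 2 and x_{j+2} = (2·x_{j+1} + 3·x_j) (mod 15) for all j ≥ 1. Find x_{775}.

4

Computing terms: x_1 = 10, x_2 = 2, x_3 = 4, x_4 = 14, x_5 = 10, x_6 = 2.
Since (x_5, x_6) = (x_1, x_2) = (10, 2) (two consecutive terms determine the rest), the sequence is periodic with period 4.
(775 - 1) mod 4 = 2, so x_{775} = x_3 = 4.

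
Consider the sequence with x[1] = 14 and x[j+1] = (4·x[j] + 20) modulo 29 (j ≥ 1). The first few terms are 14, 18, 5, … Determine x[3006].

Listing terms: x[1] = 14,  x[2] = 18,  x[3] = 5,  x[4] = 11,  x[5] = 6,  x[6] = 15,  x[7] = 22,  x[8] = 21,  x[9] = 17,  x[10] = 1,  x[11] = 24,  x[12] = 0,  x[13] = 20,  x[14] = 13,  x[15] = 14.
Since x[15] = x[1] = 14, the sequence is periodic with period 14.
(3006 - 1) mod 14 = 9, so x[3006] = x[10] = 1.

1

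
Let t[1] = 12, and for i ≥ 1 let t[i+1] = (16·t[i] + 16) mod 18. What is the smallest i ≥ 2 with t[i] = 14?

3

Computing terms: t[1] = 12; t[2] = 10; t[3] = 14; t[4] = 6; t[5] = 4; t[6] = 8; t[7] = 0; t[8] = 16; t[9] = 2; t[10] = 12.
The sequence repeats with period 9.
The value 14 first appears (with i ≥ 2) at t[3].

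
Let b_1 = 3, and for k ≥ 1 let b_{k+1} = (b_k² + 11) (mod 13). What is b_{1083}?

8

Listing terms: b_1 = 3; b_2 = 7; b_3 = 8; b_4 = 10; b_5 = 7.
Since b_5 = b_2 = 7, the sequence is eventually periodic: after a pre-period of length 1 it cycles with period 3.
For k ≥ 2, b_k depends only on (k - 2) mod 3. (1083 - 2) mod 3 = 1, so b_{1083} = b_3 = 8.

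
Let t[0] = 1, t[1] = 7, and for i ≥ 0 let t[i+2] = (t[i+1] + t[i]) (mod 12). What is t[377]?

We have t[0] = 1, t[1] = 7, t[2] = 8, t[3] = 3, t[4] = 11, t[5] = 2, t[6] = 1, t[7] = 3, t[8] = 4, t[9] = 7, t[10] = 11, t[11] = 6, t[12] = 5, t[13] = 11, t[14] = 4, t[15] = 3, t[16] = 7, t[17] = 10, t[18] = 5, t[19] = 3, t[20] = 8, t[21] = 11, t[22] = 7, t[23] = 6, t[24] = 1, t[25] = 7.
The sequence repeats with period 24.
(377 - 0) mod 24 = 17, so t[377] = t[17] = 10.

10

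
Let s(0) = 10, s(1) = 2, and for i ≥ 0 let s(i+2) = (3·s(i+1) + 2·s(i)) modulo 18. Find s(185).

s(0) = 10,  s(1) = 2,  s(2) = 8,  s(3) = 10,  s(4) = 10,  s(5) = 14,  s(6) = 8,  s(7) = 16,  s(8) = 10,  s(9) = 8,  s(10) = 8,  s(11) = 4,  s(12) = 10,  s(13) = 2.
The sequence repeats with period 12.
(185 - 0) mod 12 = 5, so s(185) = s(5) = 14.

14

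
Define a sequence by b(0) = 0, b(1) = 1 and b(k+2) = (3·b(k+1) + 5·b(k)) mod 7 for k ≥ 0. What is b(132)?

b(0) = 0; b(1) = 1; b(2) = 3; b(3) = 0; b(4) = 1.
The sequence repeats with period 3.
So b(132) = b(0 + ((132-0) mod 3)) = b(0) = 0.

0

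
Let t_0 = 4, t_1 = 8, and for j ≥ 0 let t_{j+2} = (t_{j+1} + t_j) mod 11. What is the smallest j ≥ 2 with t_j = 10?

4

t_0 = 4; t_1 = 8; t_2 = 1; t_3 = 9; t_4 = 10; t_5 = 8; t_6 = 7; t_7 = 4; t_8 = 0; t_9 = 4; t_{10} = 4; t_{11} = 8.
The sequence repeats with period 10.
The value 10 first appears (with j ≥ 2) at t_4.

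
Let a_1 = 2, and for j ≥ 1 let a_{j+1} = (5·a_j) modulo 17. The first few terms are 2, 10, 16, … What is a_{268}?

Listing terms: a_1 = 2, a_2 = 10, a_3 = 16, a_4 = 12, a_5 = 9, a_6 = 11, a_7 = 4, a_8 = 3, a_9 = 15, a_{10} = 7, a_{11} = 1, a_{12} = 5, a_{13} = 8, a_{14} = 6, a_{15} = 13, a_{16} = 14, a_{17} = 2.
Since a_{17} = a_1 = 2, the sequence is periodic with period 16.
So a_{268} = a_{1 + ((268-1) mod 16)} = a_{12} = 5.

5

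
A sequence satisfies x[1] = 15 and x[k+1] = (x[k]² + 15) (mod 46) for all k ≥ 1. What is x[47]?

33

Listing terms: x[1] = 15,  x[2] = 10,  x[3] = 23,  x[4] = 38,  x[5] = 33,  x[6] = 0,  x[7] = 15.
The sequence repeats with period 6.
So x[47] = x[1 + ((47-1) mod 6)] = x[5] = 33.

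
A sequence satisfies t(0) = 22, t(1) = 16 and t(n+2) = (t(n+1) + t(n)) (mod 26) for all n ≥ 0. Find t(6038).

12

Computing terms: t(0) = 22; t(1) = 16; t(2) = 12; t(3) = 2; t(4) = 14; t(5) = 16; t(6) = 4; t(7) = 20; t(8) = 24; t(9) = 18; t(10) = 16; t(11) = 8; t(12) = 24; t(13) = 6; t(14) = 4; t(15) = 10; t(16) = 14; t(17) = 24; t(18) = 12; t(19) = 10; t(20) = 22; t(21) = 6; t(22) = 2; t(23) = 8; t(24) = 10; t(25) = 18; t(26) = 2; t(27) = 20; t(28) = 22; t(29) = 16.
Since (t(28), t(29)) = (t(0), t(1)) = (22, 16) (two consecutive terms determine the rest), the sequence is periodic with period 28.
(6038 - 0) mod 28 = 18, so t(6038) = t(18) = 12.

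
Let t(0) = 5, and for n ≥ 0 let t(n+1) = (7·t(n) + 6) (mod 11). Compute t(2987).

2

Computing terms: t(0) = 5, t(1) = 8, t(2) = 7, t(3) = 0, t(4) = 6, t(5) = 4, t(6) = 1, t(7) = 2, t(8) = 9, t(9) = 3, t(10) = 5.
The sequence repeats with period 10.
So t(2987) = t(0 + ((2987-0) mod 10)) = t(7) = 2.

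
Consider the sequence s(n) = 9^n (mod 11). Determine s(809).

5

s(0) = 1; s(1) = 9; s(2) = 4; s(3) = 3; s(4) = 5; s(5) = 1.
Since s(5) = s(0) = 1, the sequence is periodic with period 5.
So s(809) = s(0 + ((809-0) mod 5)) = s(4) = 5.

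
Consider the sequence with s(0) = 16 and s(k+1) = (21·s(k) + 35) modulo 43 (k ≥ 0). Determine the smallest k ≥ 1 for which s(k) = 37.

5

Listing terms: s(0) = 16, s(1) = 27, s(2) = 0, s(3) = 35, s(4) = 39, s(5) = 37, s(6) = 38, s(7) = 16.
The sequence repeats with period 7.
The value 37 first appears (with k ≥ 1) at s(5).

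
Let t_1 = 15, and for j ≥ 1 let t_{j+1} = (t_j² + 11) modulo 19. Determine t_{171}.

Computing terms: t_1 = 15,  t_2 = 8,  t_3 = 18,  t_4 = 12,  t_5 = 3,  t_6 = 1,  t_7 = 12.
Since t_7 = t_4 = 12, the sequence is eventually periodic: after a pre-period of length 3 it cycles with period 3.
For j ≥ 4, t_j depends only on (j - 4) mod 3. (171 - 4) mod 3 = 2, so t_{171} = t_6 = 1.

1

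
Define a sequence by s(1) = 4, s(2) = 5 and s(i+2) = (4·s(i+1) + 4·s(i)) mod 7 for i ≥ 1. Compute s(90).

s(1) = 4; s(2) = 5; s(3) = 1; s(4) = 3; s(5) = 2; s(6) = 6; s(7) = 4; s(8) = 5.
Since (s(7), s(8)) = (s(1), s(2)) = (4, 5) (two consecutive terms determine the rest), the sequence is periodic with period 6.
So s(90) = s(1 + ((90-1) mod 6)) = s(6) = 6.

6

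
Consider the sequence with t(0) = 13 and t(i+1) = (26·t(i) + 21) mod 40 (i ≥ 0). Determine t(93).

Computing terms: t(0) = 13; t(1) = 39; t(2) = 35; t(3) = 11; t(4) = 27; t(5) = 3; t(6) = 19; t(7) = 35.
Since t(7) = t(2) = 35, the sequence is eventually periodic: after a pre-period of length 2 it cycles with period 5.
For i ≥ 2, t(i) depends only on (i - 2) mod 5. (93 - 2) mod 5 = 1, so t(93) = t(3) = 11.

11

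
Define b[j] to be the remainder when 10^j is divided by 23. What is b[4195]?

5

b[1] = 10, b[2] = 8, b[3] = 11, b[4] = 18, b[5] = 19, b[6] = 6, b[7] = 14, b[8] = 2, b[9] = 20, b[10] = 16, b[11] = 22, b[12] = 13, b[13] = 15, b[14] = 12, b[15] = 5, b[16] = 4, b[17] = 17, b[18] = 9, b[19] = 21, b[20] = 3, b[21] = 7, b[22] = 1, b[23] = 10.
The sequence repeats with period 22.
(4195 - 1) mod 22 = 14, so b[4195] = b[15] = 5.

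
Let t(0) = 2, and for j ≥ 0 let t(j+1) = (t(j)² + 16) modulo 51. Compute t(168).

41

Computing terms: t(0) = 2; t(1) = 20; t(2) = 8; t(3) = 29; t(4) = 41; t(5) = 14; t(6) = 8.
Since t(6) = t(2) = 8, the sequence is eventually periodic: after a pre-period of length 2 it cycles with period 4.
For j ≥ 2, t(j) depends only on (j - 2) mod 4. (168 - 2) mod 4 = 2, so t(168) = t(4) = 41.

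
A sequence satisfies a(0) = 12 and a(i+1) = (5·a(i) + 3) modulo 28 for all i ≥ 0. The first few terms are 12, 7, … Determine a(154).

a(0) = 12,  a(1) = 7,  a(2) = 10,  a(3) = 25,  a(4) = 16,  a(5) = 27,  a(6) = 26,  a(7) = 21,  a(8) = 24,  a(9) = 11,  a(10) = 2,  a(11) = 13,  a(12) = 12.
Since a(12) = a(0) = 12, the sequence is periodic with period 12.
So a(154) = a(0 + ((154-0) mod 12)) = a(10) = 2.

2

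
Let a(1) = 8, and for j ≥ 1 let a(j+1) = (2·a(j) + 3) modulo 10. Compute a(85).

3

Listing terms: a(1) = 8,  a(2) = 9,  a(3) = 1,  a(4) = 5,  a(5) = 3,  a(6) = 9.
Since a(6) = a(2) = 9, the sequence is eventually periodic: after a pre-period of length 1 it cycles with period 4.
For j ≥ 2, a(j) depends only on (j - 2) mod 4. (85 - 2) mod 4 = 3, so a(85) = a(5) = 3.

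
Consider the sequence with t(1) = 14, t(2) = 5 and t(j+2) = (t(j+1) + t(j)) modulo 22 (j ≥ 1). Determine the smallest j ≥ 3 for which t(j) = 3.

11

t(1) = 14,  t(2) = 5,  t(3) = 19,  t(4) = 2,  t(5) = 21,  t(6) = 1,  t(7) = 0,  t(8) = 1,  t(9) = 1,  t(10) = 2,  t(11) = 3,  t(12) = 5,  t(13) = 8,  t(14) = 13,  t(15) = 21,  t(16) = 12,  t(17) = 11,  t(18) = 1,  t(19) = 12,  t(20) = 13,  t(21) = 3,  t(22) = 16,  t(23) = 19,  t(24) = 13,  t(25) = 10,  t(26) = 1,  t(27) = 11,  t(28) = 12,  t(29) = 1,  t(30) = 13,  t(31) = 14,  t(32) = 5.
Since (t(31), t(32)) = (t(1), t(2)) = (14, 5) (two consecutive terms determine the rest), the sequence is periodic with period 30.
The value 3 first appears (with j ≥ 3) at t(11).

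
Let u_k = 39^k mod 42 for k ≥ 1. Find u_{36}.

15

Listing terms: u_1 = 39; u_2 = 9; u_3 = 15; u_4 = 39.
Since u_4 = u_1 = 39, the sequence is periodic with period 3.
So u_{36} = u_{1 + ((36-1) mod 3)} = u_3 = 15.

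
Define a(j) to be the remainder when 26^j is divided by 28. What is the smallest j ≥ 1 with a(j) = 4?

2

a(0) = 1,  a(1) = 26,  a(2) = 4,  a(3) = 20,  a(4) = 16,  a(5) = 24,  a(6) = 8,  a(7) = 12,  a(8) = 4.
Since a(8) = a(2) = 4, the sequence is eventually periodic: after a pre-period of length 2 it cycles with period 6.
The value 4 first appears (with j ≥ 1) at a(2).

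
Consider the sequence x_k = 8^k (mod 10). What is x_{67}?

Computing terms: x_0 = 1,  x_1 = 8,  x_2 = 4,  x_3 = 2,  x_4 = 6,  x_5 = 8.
Since x_5 = x_1 = 8, the sequence is eventually periodic: after a pre-period of length 1 it cycles with period 4.
For k ≥ 1, x_k depends only on (k - 1) mod 4. (67 - 1) mod 4 = 2, so x_{67} = x_3 = 2.

2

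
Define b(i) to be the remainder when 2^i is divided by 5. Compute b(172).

Computing terms: b(1) = 2, b(2) = 4, b(3) = 3, b(4) = 1, b(5) = 2.
Since b(5) = b(1) = 2, the sequence is periodic with period 4.
So b(172) = b(1 + ((172-1) mod 4)) = b(4) = 1.

1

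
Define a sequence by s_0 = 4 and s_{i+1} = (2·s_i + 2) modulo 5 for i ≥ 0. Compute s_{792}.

Listing terms: s_0 = 4, s_1 = 0, s_2 = 2, s_3 = 1, s_4 = 4.
The sequence repeats with period 4.
(792 - 0) mod 4 = 0, so s_{792} = s_0 = 4.

4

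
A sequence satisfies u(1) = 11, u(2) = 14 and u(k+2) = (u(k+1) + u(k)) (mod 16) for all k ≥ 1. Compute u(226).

Listing terms: u(1) = 11, u(2) = 14, u(3) = 9, u(4) = 7, u(5) = 0, u(6) = 7, u(7) = 7, u(8) = 14, u(9) = 5, u(10) = 3, u(11) = 8, u(12) = 11, u(13) = 3, u(14) = 14, u(15) = 1, u(16) = 15, u(17) = 0, u(18) = 15, u(19) = 15, u(20) = 14, u(21) = 13, u(22) = 11, u(23) = 8, u(24) = 3, u(25) = 11, u(26) = 14.
Since (u(25), u(26)) = (u(1), u(2)) = (11, 14) (two consecutive terms determine the rest), the sequence is periodic with period 24.
So u(226) = u(1 + ((226-1) mod 24)) = u(10) = 3.

3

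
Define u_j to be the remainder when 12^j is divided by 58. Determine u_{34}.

We have u_1 = 12; u_2 = 28; u_3 = 46; u_4 = 30; u_5 = 12.
Since u_5 = u_1 = 12, the sequence is periodic with period 4.
(34 - 1) mod 4 = 1, so u_{34} = u_2 = 28.

28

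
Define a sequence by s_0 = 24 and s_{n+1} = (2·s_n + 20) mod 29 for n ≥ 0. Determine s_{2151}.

14

s_0 = 24, s_1 = 10, s_2 = 11, s_3 = 13, s_4 = 17, s_5 = 25, s_6 = 12, s_7 = 15, s_8 = 21, s_9 = 4, s_{10} = 28, s_{11} = 18, s_{12} = 27, s_{13} = 16, s_{14} = 23, s_{15} = 8, s_{16} = 7, s_{17} = 5, s_{18} = 1, s_{19} = 22, s_{20} = 6, s_{21} = 3, s_{22} = 26, s_{23} = 14, s_{24} = 19, s_{25} = 0, s_{26} = 20, s_{27} = 2, s_{28} = 24.
The sequence repeats with period 28.
So s_{2151} = s_{0 + ((2151-0) mod 28)} = s_{23} = 14.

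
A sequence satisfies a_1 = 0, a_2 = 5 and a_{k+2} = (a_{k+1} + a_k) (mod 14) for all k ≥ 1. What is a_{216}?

9

We have a_1 = 0; a_2 = 5; a_3 = 5; a_4 = 10; a_5 = 1; a_6 = 11; a_7 = 12; a_8 = 9; a_9 = 7; a_{10} = 2; a_{11} = 9; a_{12} = 11; a_{13} = 6; a_{14} = 3; a_{15} = 9; a_{16} = 12; a_{17} = 7; a_{18} = 5; a_{19} = 12; a_{20} = 3; a_{21} = 1; a_{22} = 4; a_{23} = 5; a_{24} = 9; a_{25} = 0; a_{26} = 9; a_{27} = 9; a_{28} = 4; a_{29} = 13; a_{30} = 3; a_{31} = 2; a_{32} = 5; a_{33} = 7; a_{34} = 12; a_{35} = 5; a_{36} = 3; a_{37} = 8; a_{38} = 11; a_{39} = 5; a_{40} = 2; a_{41} = 7; a_{42} = 9; a_{43} = 2; a_{44} = 11; a_{45} = 13; a_{46} = 10; a_{47} = 9; a_{48} = 5; a_{49} = 0; a_{50} = 5.
The sequence repeats with period 48.
(216 - 1) mod 48 = 23, so a_{216} = a_{24} = 9.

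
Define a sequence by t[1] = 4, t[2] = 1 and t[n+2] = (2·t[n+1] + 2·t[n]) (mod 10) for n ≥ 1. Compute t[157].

6

We have t[1] = 4, t[2] = 1, t[3] = 0, t[4] = 2, t[5] = 4, t[6] = 2, t[7] = 2, t[8] = 8, t[9] = 0, t[10] = 6, t[11] = 2, t[12] = 6, t[13] = 6, t[14] = 4, t[15] = 0, t[16] = 8, t[17] = 6, t[18] = 8, t[19] = 8, t[20] = 2, t[21] = 0, t[22] = 4, t[23] = 8, t[24] = 4, t[25] = 4, t[26] = 6, t[27] = 0, t[28] = 2.
Since (t[27], t[28]) = (t[3], t[4]) = (0, 2) (two consecutive terms determine the rest), the sequence is eventually periodic: after a pre-period of length 2 it cycles with period 24.
For n ≥ 3, t[n] depends only on (n - 3) mod 24. (157 - 3) mod 24 = 10, so t[157] = t[13] = 6.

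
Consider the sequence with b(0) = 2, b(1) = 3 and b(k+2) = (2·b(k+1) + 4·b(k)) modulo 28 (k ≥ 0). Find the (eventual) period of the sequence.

We have b(0) = 2; b(1) = 3; b(2) = 14; b(3) = 12; b(4) = 24; b(5) = 12; b(6) = 8; b(7) = 8; b(8) = 20; b(9) = 16; b(10) = 0; b(11) = 8; b(12) = 16; b(13) = 8; b(14) = 24; b(15) = 24; b(16) = 4; b(17) = 20; b(18) = 0; b(19) = 24; b(20) = 20; b(21) = 24; b(22) = 16; b(23) = 16; b(24) = 12; b(25) = 4; b(26) = 0; b(27) = 16; b(28) = 4; b(29) = 16; b(30) = 20; b(31) = 20; b(32) = 8; b(33) = 12; b(34) = 0; b(35) = 20; b(36) = 12; b(37) = 20; b(38) = 4; b(39) = 4; b(40) = 24; b(41) = 8; b(42) = 0; b(43) = 4; b(44) = 8; b(45) = 4; b(46) = 12; b(47) = 12; b(48) = 16; b(49) = 24; b(50) = 0; b(51) = 12; b(52) = 24.
Since (b(51), b(52)) = (b(3), b(4)) = (12, 24) (two consecutive terms determine the rest), the sequence is eventually periodic: after a pre-period of length 3 it cycles with period 48.

48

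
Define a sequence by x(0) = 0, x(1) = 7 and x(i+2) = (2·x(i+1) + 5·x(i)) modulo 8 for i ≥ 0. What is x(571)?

7

Listing terms: x(0) = 0,  x(1) = 7,  x(2) = 6,  x(3) = 7,  x(4) = 4,  x(5) = 3,  x(6) = 2,  x(7) = 3,  x(8) = 0,  x(9) = 7.
Since (x(8), x(9)) = (x(0), x(1)) = (0, 7) (two consecutive terms determine the rest), the sequence is periodic with period 8.
(571 - 0) mod 8 = 3, so x(571) = x(3) = 7.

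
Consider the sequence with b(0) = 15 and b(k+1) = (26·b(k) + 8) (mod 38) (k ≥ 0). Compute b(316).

18

Listing terms: b(0) = 15, b(1) = 18, b(2) = 20, b(3) = 34, b(4) = 18.
Since b(4) = b(1) = 18, the sequence is eventually periodic: after a pre-period of length 1 it cycles with period 3.
For k ≥ 1, b(k) depends only on (k - 1) mod 3. (316 - 1) mod 3 = 0, so b(316) = b(1) = 18.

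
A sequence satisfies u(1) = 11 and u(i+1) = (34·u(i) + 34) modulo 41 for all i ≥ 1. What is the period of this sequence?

40

We have u(1) = 11; u(2) = 39; u(3) = 7; u(4) = 26; u(5) = 16; u(6) = 4; u(7) = 6; u(8) = 33; u(9) = 8; u(10) = 19; u(11) = 24; u(12) = 30; u(13) = 29; u(14) = 36; u(15) = 28; u(16) = 2; u(17) = 20; u(18) = 17; u(19) = 38; u(20) = 14; u(21) = 18; u(22) = 31; u(23) = 22; u(24) = 3; u(25) = 13; u(26) = 25; u(27) = 23; u(28) = 37; u(29) = 21; u(30) = 10; u(31) = 5; u(32) = 40; u(33) = 0; u(34) = 34; u(35) = 1; u(36) = 27; u(37) = 9; u(38) = 12; u(39) = 32; u(40) = 15; u(41) = 11.
Since u(41) = u(1) = 11, the sequence is periodic with period 40.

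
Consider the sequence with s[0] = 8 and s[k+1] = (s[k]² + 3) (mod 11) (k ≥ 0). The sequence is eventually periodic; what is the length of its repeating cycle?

3

Computing terms: s[0] = 8,  s[1] = 1,  s[2] = 4,  s[3] = 8.
The sequence repeats with period 3.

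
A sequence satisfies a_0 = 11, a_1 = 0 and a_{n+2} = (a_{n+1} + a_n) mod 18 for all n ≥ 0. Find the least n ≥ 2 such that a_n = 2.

19

Listing terms: a_0 = 11; a_1 = 0; a_2 = 11; a_3 = 11; a_4 = 4; a_5 = 15; a_6 = 1; a_7 = 16; a_8 = 17; a_9 = 15; a_{10} = 14; a_{11} = 11; a_{12} = 7; a_{13} = 0; a_{14} = 7; a_{15} = 7; a_{16} = 14; a_{17} = 3; a_{18} = 17; a_{19} = 2; a_{20} = 1; a_{21} = 3; a_{22} = 4; a_{23} = 7; a_{24} = 11; a_{25} = 0.
The sequence repeats with period 24.
The value 2 first appears (with n ≥ 2) at a_{19}.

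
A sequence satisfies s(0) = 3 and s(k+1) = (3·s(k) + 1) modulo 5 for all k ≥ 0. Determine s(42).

s(0) = 3,  s(1) = 0,  s(2) = 1,  s(3) = 4,  s(4) = 3.
The sequence repeats with period 4.
(42 - 0) mod 4 = 2, so s(42) = s(2) = 1.

1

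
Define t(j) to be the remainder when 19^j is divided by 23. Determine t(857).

17

t(0) = 1; t(1) = 19; t(2) = 16; t(3) = 5; t(4) = 3; t(5) = 11; t(6) = 2; t(7) = 15; t(8) = 9; t(9) = 10; t(10) = 6; t(11) = 22; t(12) = 4; t(13) = 7; t(14) = 18; t(15) = 20; t(16) = 12; t(17) = 21; t(18) = 8; t(19) = 14; t(20) = 13; t(21) = 17; t(22) = 1.
Since t(22) = t(0) = 1, the sequence is periodic with period 22.
So t(857) = t(0 + ((857-0) mod 22)) = t(21) = 17.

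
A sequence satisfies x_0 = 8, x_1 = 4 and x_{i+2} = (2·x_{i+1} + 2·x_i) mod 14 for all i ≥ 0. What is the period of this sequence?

x_0 = 8, x_1 = 4, x_2 = 10, x_3 = 0, x_4 = 6, x_5 = 12, x_6 = 8, x_7 = 12, x_8 = 12, x_9 = 6, x_{10} = 8, x_{11} = 0, x_{12} = 2, x_{13} = 4, x_{14} = 12, x_{15} = 4, x_{16} = 4, x_{17} = 2, x_{18} = 12, x_{19} = 0, x_{20} = 10, x_{21} = 6, x_{22} = 4, x_{23} = 6, x_{24} = 6, x_{25} = 10, x_{26} = 4, x_{27} = 0, x_{28} = 8, x_{29} = 2, x_{30} = 6, x_{31} = 2, x_{32} = 2, x_{33} = 8, x_{34} = 6, x_{35} = 0, x_{36} = 12, x_{37} = 10, x_{38} = 2, x_{39} = 10, x_{40} = 10, x_{41} = 12, x_{42} = 2, x_{43} = 0, x_{44} = 4, x_{45} = 8, x_{46} = 10, x_{47} = 8, x_{48} = 8, x_{49} = 4.
The sequence repeats with period 48.

48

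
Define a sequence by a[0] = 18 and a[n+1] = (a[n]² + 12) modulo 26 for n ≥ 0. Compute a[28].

We have a[0] = 18; a[1] = 24; a[2] = 16; a[3] = 8; a[4] = 24.
Since a[4] = a[1] = 24, the sequence is eventually periodic: after a pre-period of length 1 it cycles with period 3.
For n ≥ 1, a[n] depends only on (n - 1) mod 3. (28 - 1) mod 3 = 0, so a[28] = a[1] = 24.

24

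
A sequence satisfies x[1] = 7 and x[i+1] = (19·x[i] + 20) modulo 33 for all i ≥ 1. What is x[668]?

9

Listing terms: x[1] = 7, x[2] = 21, x[3] = 23, x[4] = 28, x[5] = 24, x[6] = 14, x[7] = 22, x[8] = 9, x[9] = 26, x[10] = 19, x[11] = 18, x[12] = 32, x[13] = 1, x[14] = 6, x[15] = 2, x[16] = 25, x[17] = 0, x[18] = 20, x[19] = 4, x[20] = 30, x[21] = 29, x[22] = 10, x[23] = 12, x[24] = 17, x[25] = 13, x[26] = 3, x[27] = 11, x[28] = 31, x[29] = 15, x[30] = 8, x[31] = 7.
The sequence repeats with period 30.
(668 - 1) mod 30 = 7, so x[668] = x[8] = 9.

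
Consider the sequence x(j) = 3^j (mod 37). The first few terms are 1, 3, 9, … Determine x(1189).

We have x(0) = 1,  x(1) = 3,  x(2) = 9,  x(3) = 27,  x(4) = 7,  x(5) = 21,  x(6) = 26,  x(7) = 4,  x(8) = 12,  x(9) = 36,  x(10) = 34,  x(11) = 28,  x(12) = 10,  x(13) = 30,  x(14) = 16,  x(15) = 11,  x(16) = 33,  x(17) = 25,  x(18) = 1.
The sequence repeats with period 18.
(1189 - 0) mod 18 = 1, so x(1189) = x(1) = 3.

3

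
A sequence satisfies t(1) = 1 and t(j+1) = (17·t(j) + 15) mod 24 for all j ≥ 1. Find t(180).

14

Listing terms: t(1) = 1, t(2) = 8, t(3) = 7, t(4) = 14, t(5) = 13, t(6) = 20, t(7) = 19, t(8) = 2, t(9) = 1.
Since t(9) = t(1) = 1, the sequence is periodic with period 8.
(180 - 1) mod 8 = 3, so t(180) = t(4) = 14.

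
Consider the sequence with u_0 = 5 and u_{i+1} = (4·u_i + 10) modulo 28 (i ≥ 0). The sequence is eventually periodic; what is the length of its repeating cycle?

3

u_0 = 5; u_1 = 2; u_2 = 18; u_3 = 26; u_4 = 2.
Since u_4 = u_1 = 2, the sequence is eventually periodic: after a pre-period of length 1 it cycles with period 3.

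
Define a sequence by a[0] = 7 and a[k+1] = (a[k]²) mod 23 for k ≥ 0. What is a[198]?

Listing terms: a[0] = 7,  a[1] = 3,  a[2] = 9,  a[3] = 12,  a[4] = 6,  a[5] = 13,  a[6] = 8,  a[7] = 18,  a[8] = 2,  a[9] = 4,  a[10] = 16,  a[11] = 3.
Since a[11] = a[1] = 3, the sequence is eventually periodic: after a pre-period of length 1 it cycles with period 10.
For k ≥ 1, a[k] depends only on (k - 1) mod 10. (198 - 1) mod 10 = 7, so a[198] = a[8] = 2.

2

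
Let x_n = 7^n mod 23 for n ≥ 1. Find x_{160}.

x_1 = 7,  x_2 = 3,  x_3 = 21,  x_4 = 9,  x_5 = 17,  x_6 = 4,  x_7 = 5,  x_8 = 12,  x_9 = 15,  x_{10} = 13,  x_{11} = 22,  x_{12} = 16,  x_{13} = 20,  x_{14} = 2,  x_{15} = 14,  x_{16} = 6,  x_{17} = 19,  x_{18} = 18,  x_{19} = 11,  x_{20} = 8,  x_{21} = 10,  x_{22} = 1,  x_{23} = 7.
The sequence repeats with period 22.
So x_{160} = x_{1 + ((160-1) mod 22)} = x_6 = 4.

4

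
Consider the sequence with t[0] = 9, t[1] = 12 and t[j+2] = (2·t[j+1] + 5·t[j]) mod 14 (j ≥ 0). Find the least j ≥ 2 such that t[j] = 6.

7

We have t[0] = 9, t[1] = 12, t[2] = 13, t[3] = 2, t[4] = 13, t[5] = 8, t[6] = 11, t[7] = 6, t[8] = 11, t[9] = 10, t[10] = 5, t[11] = 4, t[12] = 5, t[13] = 2, t[14] = 1, t[15] = 12, t[16] = 1, t[17] = 6, t[18] = 3, t[19] = 8, t[20] = 3, t[21] = 4, t[22] = 9, t[23] = 10, t[24] = 9, t[25] = 12.
The sequence repeats with period 24.
The value 6 first appears (with j ≥ 2) at t[7].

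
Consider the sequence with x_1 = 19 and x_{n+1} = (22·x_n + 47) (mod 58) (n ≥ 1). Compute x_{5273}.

Computing terms: x_1 = 19, x_2 = 1, x_3 = 11, x_4 = 57, x_5 = 25, x_6 = 17, x_7 = 15, x_8 = 29, x_9 = 47, x_{10} = 37, x_{11} = 49, x_{12} = 23, x_{13} = 31, x_{14} = 33, x_{15} = 19.
Since x_{15} = x_1 = 19, the sequence is periodic with period 14.
(5273 - 1) mod 14 = 8, so x_{5273} = x_9 = 47.

47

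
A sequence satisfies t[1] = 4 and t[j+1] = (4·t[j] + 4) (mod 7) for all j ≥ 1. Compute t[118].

4

t[1] = 4; t[2] = 6; t[3] = 0; t[4] = 4.
The sequence repeats with period 3.
(118 - 1) mod 3 = 0, so t[118] = t[1] = 4.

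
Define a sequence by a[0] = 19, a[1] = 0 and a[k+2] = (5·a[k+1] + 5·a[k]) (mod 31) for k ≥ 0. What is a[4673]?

11

Computing terms: a[0] = 19, a[1] = 0, a[2] = 2, a[3] = 10, a[4] = 29, a[5] = 9, a[6] = 4, a[7] = 3, a[8] = 4, a[9] = 4, a[10] = 9, a[11] = 3, a[12] = 29, a[13] = 5, a[14] = 15, a[15] = 7, a[16] = 17, a[17] = 27, a[18] = 3, a[19] = 26, a[20] = 21, a[21] = 18, a[22] = 9, a[23] = 11, a[24] = 7, a[25] = 28, a[26] = 20, a[27] = 23, a[28] = 29, a[29] = 12, a[30] = 19, a[31] = 0.
The sequence repeats with period 30.
(4673 - 0) mod 30 = 23, so a[4673] = a[23] = 11.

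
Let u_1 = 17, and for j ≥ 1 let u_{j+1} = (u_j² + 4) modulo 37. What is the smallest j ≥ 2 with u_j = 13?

Listing terms: u_1 = 17; u_2 = 34; u_3 = 13; u_4 = 25; u_5 = 0; u_6 = 4; u_7 = 20; u_8 = 34.
Since u_8 = u_2 = 34, the sequence is eventually periodic: after a pre-period of length 1 it cycles with period 6.
The value 13 first appears (with j ≥ 2) at u_3.

3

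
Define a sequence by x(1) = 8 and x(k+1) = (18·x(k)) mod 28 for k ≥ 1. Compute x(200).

Computing terms: x(1) = 8; x(2) = 4; x(3) = 16; x(4) = 8.
Since x(4) = x(1) = 8, the sequence is periodic with period 3.
So x(200) = x(1 + ((200-1) mod 3)) = x(2) = 4.

4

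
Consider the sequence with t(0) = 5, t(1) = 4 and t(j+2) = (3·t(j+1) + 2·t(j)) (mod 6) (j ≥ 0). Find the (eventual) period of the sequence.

Computing terms: t(0) = 5,  t(1) = 4,  t(2) = 4,  t(3) = 2,  t(4) = 2,  t(5) = 4,  t(6) = 4.
Since (t(5), t(6)) = (t(1), t(2)) = (4, 4) (two consecutive terms determine the rest), the sequence is eventually periodic: after a pre-period of length 1 it cycles with period 4.

4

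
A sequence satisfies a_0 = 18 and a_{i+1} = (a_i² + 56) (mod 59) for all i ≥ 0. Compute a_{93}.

19

Listing terms: a_0 = 18,  a_1 = 26,  a_2 = 24,  a_3 = 42,  a_4 = 50,  a_5 = 19,  a_6 = 4,  a_7 = 13,  a_8 = 48,  a_9 = 0,  a_{10} = 56,  a_{11} = 6,  a_{12} = 33,  a_{13} = 24.
Since a_{13} = a_2 = 24, the sequence is eventually periodic: after a pre-period of length 2 it cycles with period 11.
For i ≥ 2, a_i depends only on (i - 2) mod 11. (93 - 2) mod 11 = 3, so a_{93} = a_5 = 19.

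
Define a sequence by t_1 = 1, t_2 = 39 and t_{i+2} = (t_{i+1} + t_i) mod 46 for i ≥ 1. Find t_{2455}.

41

t_1 = 1, t_2 = 39, t_3 = 40, t_4 = 33, t_5 = 27, t_6 = 14, t_7 = 41, t_8 = 9, t_9 = 4, t_{10} = 13, t_{11} = 17, t_{12} = 30, t_{13} = 1, t_{14} = 31, t_{15} = 32, t_{16} = 17, t_{17} = 3, t_{18} = 20, t_{19} = 23, t_{20} = 43, t_{21} = 20, t_{22} = 17, t_{23} = 37, t_{24} = 8, t_{25} = 45, t_{26} = 7, t_{27} = 6, t_{28} = 13, t_{29} = 19, t_{30} = 32, t_{31} = 5, t_{32} = 37, t_{33} = 42, t_{34} = 33, t_{35} = 29, t_{36} = 16, t_{37} = 45, t_{38} = 15, t_{39} = 14, t_{40} = 29, t_{41} = 43, t_{42} = 26, t_{43} = 23, t_{44} = 3, t_{45} = 26, t_{46} = 29, t_{47} = 9, t_{48} = 38, t_{49} = 1, t_{50} = 39.
Since (t_{49}, t_{50}) = (t_1, t_2) = (1, 39) (two consecutive terms determine the rest), the sequence is periodic with period 48.
So t_{2455} = t_{1 + ((2455-1) mod 48)} = t_7 = 41.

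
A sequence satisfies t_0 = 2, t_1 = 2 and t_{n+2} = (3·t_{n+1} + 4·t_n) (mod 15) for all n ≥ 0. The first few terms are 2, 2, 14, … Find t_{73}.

t_0 = 2, t_1 = 2, t_2 = 14, t_3 = 5, t_4 = 11, t_5 = 8, t_6 = 8, t_7 = 11, t_8 = 5, t_9 = 14, t_{10} = 2, t_{11} = 2.
Since (t_{10}, t_{11}) = (t_0, t_1) = (2, 2) (two consecutive terms determine the rest), the sequence is periodic with period 10.
(73 - 0) mod 10 = 3, so t_{73} = t_3 = 5.

5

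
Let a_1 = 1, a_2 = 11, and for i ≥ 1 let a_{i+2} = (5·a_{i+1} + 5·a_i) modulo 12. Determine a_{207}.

Computing terms: a_1 = 1,  a_2 = 11,  a_3 = 0,  a_4 = 7,  a_5 = 11,  a_6 = 6,  a_7 = 1,  a_8 = 11.
Since (a_7, a_8) = (a_1, a_2) = (1, 11) (two consecutive terms determine the rest), the sequence is periodic with period 6.
So a_{207} = a_{1 + ((207-1) mod 6)} = a_3 = 0.

0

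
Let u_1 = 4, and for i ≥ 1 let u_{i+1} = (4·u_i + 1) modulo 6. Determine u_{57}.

3

We have u_1 = 4; u_2 = 5; u_3 = 3; u_4 = 1; u_5 = 5.
Since u_5 = u_2 = 5, the sequence is eventually periodic: after a pre-period of length 1 it cycles with period 3.
For i ≥ 2, u_i depends only on (i - 2) mod 3. (57 - 2) mod 3 = 1, so u_{57} = u_3 = 3.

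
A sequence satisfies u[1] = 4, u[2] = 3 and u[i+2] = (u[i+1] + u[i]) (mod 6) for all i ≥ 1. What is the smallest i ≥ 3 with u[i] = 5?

u[1] = 4, u[2] = 3, u[3] = 1, u[4] = 4, u[5] = 5, u[6] = 3, u[7] = 2, u[8] = 5, u[9] = 1, u[10] = 0, u[11] = 1, u[12] = 1, u[13] = 2, u[14] = 3, u[15] = 5, u[16] = 2, u[17] = 1, u[18] = 3, u[19] = 4, u[20] = 1, u[21] = 5, u[22] = 0, u[23] = 5, u[24] = 5, u[25] = 4, u[26] = 3.
Since (u[25], u[26]) = (u[1], u[2]) = (4, 3) (two consecutive terms determine the rest), the sequence is periodic with period 24.
The value 5 first appears (with i ≥ 3) at u[5].

5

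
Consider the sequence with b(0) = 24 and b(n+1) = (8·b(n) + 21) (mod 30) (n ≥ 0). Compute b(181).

Computing terms: b(0) = 24; b(1) = 3; b(2) = 15; b(3) = 21; b(4) = 9; b(5) = 3.
Since b(5) = b(1) = 3, the sequence is eventually periodic: after a pre-period of length 1 it cycles with period 4.
For n ≥ 1, b(n) depends only on (n - 1) mod 4. (181 - 1) mod 4 = 0, so b(181) = b(1) = 3.

3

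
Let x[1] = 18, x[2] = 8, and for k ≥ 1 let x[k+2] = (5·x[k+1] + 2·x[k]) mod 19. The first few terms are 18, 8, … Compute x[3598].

Listing terms: x[1] = 18; x[2] = 8; x[3] = 0; x[4] = 16; x[5] = 4; x[6] = 14; x[7] = 2; x[8] = 0; x[9] = 4; x[10] = 1; x[11] = 13; x[12] = 10; x[13] = 0; x[14] = 1; x[15] = 5; x[16] = 8; x[17] = 12; x[18] = 0; x[19] = 5; x[20] = 6; x[21] = 2; x[22] = 3; x[23] = 0; x[24] = 6; x[25] = 11; x[26] = 10; x[27] = 15; x[28] = 0; x[29] = 11; x[30] = 17; x[31] = 12; x[32] = 18; x[33] = 0; x[34] = 17; x[35] = 9; x[36] = 3; x[37] = 14; x[38] = 0; x[39] = 9; x[40] = 7; x[41] = 15; x[42] = 13; x[43] = 0; x[44] = 7; x[45] = 16; x[46] = 18; x[47] = 8.
The sequence repeats with period 45.
(3598 - 1) mod 45 = 42, so x[3598] = x[43] = 0.

0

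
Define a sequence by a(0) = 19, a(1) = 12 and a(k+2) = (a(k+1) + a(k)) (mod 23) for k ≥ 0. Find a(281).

Listing terms: a(0) = 19; a(1) = 12; a(2) = 8; a(3) = 20; a(4) = 5; a(5) = 2; a(6) = 7; a(7) = 9; a(8) = 16; a(9) = 2; a(10) = 18; a(11) = 20; a(12) = 15; a(13) = 12; a(14) = 4; a(15) = 16; a(16) = 20; a(17) = 13; a(18) = 10; a(19) = 0; a(20) = 10; a(21) = 10; a(22) = 20; a(23) = 7; a(24) = 4; a(25) = 11; a(26) = 15; a(27) = 3; a(28) = 18; a(29) = 21; a(30) = 16; a(31) = 14; a(32) = 7; a(33) = 21; a(34) = 5; a(35) = 3; a(36) = 8; a(37) = 11; a(38) = 19; a(39) = 7; a(40) = 3; a(41) = 10; a(42) = 13; a(43) = 0; a(44) = 13; a(45) = 13; a(46) = 3; a(47) = 16; a(48) = 19; a(49) = 12.
Since (a(48), a(49)) = (a(0), a(1)) = (19, 12) (two consecutive terms determine the rest), the sequence is periodic with period 48.
(281 - 0) mod 48 = 41, so a(281) = a(41) = 10.

10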